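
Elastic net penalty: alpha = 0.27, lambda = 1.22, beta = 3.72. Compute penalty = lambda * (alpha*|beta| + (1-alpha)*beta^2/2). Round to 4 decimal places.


Compute:
L1 = 0.27 * 3.72 = 1.0044.
L2 = 0.73 * 3.72^2 / 2 = 5.0510.
Penalty = 1.22 * (1.0044 + 5.0510) = 7.3876.

7.3876


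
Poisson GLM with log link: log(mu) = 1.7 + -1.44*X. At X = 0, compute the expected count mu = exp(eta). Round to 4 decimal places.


eta = 1.7 + -1.44 * 0 = 1.7000.
mu = exp(1.7000) = 5.4739.

5.4739


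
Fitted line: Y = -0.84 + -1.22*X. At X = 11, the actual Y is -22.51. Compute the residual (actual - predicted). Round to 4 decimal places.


Fitted value at X = 11 is yhat = -0.84 + -1.22*11 = -14.2600.
Residual = -22.51 - -14.2600 = -8.2500.

-8.2500


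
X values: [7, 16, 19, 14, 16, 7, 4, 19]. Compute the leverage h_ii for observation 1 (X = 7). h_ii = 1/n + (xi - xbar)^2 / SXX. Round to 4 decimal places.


Mean of X: xbar = 12.7500.
SXX = 243.5000.
For X = 7: h = 1/8 + (7 - 12.7500)^2/243.5000 = 0.2608.

0.2608


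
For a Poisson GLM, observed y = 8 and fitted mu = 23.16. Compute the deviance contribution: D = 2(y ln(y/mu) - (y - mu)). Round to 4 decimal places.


y/mu = 8/23.16 = 0.345423 (approx.), and ln(8/23.16) = -1.062985.
y * ln(y/mu) = 8 * -1.062985 = -8.503880.
y - mu = -15.16.
D = 2 * (-8.503880 - -15.16) = 13.312240, which rounds to 13.3122.

13.3122


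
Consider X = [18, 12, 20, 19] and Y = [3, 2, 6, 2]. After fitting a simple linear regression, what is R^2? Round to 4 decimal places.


After computing the OLS fit (b0=-1.9806, b1=0.3032):
SSres = 7.1871, SStot = 10.7500.
R^2 = 1 - 7.1871/10.7500 = 0.3314.

0.3314


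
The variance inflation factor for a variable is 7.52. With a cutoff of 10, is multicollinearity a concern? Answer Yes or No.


Check: VIF = 7.52 vs threshold = 10.
Since 7.52 < 10, the answer is No.

No


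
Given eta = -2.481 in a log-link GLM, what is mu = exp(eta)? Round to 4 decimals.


Apply the inverse link:
mu = e^-2.481 = 0.0837.

0.0837


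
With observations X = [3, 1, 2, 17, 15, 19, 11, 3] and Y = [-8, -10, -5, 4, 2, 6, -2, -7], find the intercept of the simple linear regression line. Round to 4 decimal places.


Compute b1 = 0.7779 from the OLS formula.
With xbar = 8.8750 and ybar = -2.5000, the intercept is:
b0 = -2.5000 - 0.7779 * 8.8750 = -9.4037.

-9.4037


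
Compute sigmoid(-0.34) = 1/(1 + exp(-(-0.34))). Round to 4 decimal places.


First, exp(0.3400) = 1.4049.
Then sigma(z) = 1/(1 + 1.4049) = 0.4158.

0.4158


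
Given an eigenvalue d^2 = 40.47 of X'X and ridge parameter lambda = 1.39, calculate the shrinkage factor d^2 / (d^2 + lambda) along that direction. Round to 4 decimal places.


d^2 + lambda = 40.47 + 1.39 = 41.8600.
Shrinkage factor = 40.47/41.8600 = 0.9668.

0.9668


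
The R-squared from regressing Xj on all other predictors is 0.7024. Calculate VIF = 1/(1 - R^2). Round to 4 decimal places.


Denominator: 1 - 0.7024 = 0.2976.
VIF = 1 / 0.2976 = 3.3602.

3.3602


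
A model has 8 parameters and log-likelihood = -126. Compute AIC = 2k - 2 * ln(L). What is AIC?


AIC = 2k - 2*loglik = 2(8) - 2(-126).
= 16 + 252 = 268.

268


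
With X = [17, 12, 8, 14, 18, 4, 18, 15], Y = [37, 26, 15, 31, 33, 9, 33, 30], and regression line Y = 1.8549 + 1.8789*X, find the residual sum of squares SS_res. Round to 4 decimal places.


For each point, residual = actual - predicted.
Residuals: [3.2038, 1.5983, -1.8861, 2.8405, -2.6751, -0.3705, -2.6751, -0.0384].
Sum of squared residuals = 38.8958.

38.8958


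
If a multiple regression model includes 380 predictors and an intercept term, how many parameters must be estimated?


Each predictor gets one coefficient, plus one intercept.
Total parameters = 380 + 1 = 381.

381


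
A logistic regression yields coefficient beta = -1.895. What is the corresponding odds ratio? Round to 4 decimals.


exp(-1.895) = 0.1503.
So the odds ratio is 0.1503.

0.1503


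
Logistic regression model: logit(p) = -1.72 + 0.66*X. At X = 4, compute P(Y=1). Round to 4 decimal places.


Compute z = -1.72 + (0.66)(4) = 0.9200.
exp(-z) = 0.3985.
P = 1/(1 + 0.3985) = 0.7150.

0.7150


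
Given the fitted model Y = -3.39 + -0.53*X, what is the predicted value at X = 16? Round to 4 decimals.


Plug X = 16 into Y = -3.39 + -0.53*X:
Y = -3.39 + -8.4800 = -11.8700.

-11.8700


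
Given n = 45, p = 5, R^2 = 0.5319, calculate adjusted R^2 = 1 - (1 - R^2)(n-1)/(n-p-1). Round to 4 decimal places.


Plug in: Adj R^2 = 1 - (1 - 0.5319) * 44/39.
= 1 - 0.4681 * 44/39
= 1 - 20.5964 / 39
= 1 - 0.5281 = 0.4719.

0.4719


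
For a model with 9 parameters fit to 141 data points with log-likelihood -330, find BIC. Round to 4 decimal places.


k * ln(n) = 9 * ln(141) = 9 * 4.948760 = 44.538840.
-2 * loglik = -2 * (-330) = 660.
BIC = 44.538840 + 660 = 704.538840, which rounds to 704.5388.

704.5388


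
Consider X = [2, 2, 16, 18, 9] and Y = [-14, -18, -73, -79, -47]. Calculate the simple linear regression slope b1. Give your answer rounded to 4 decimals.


The sample means are xbar = 9.4000 and ybar = -46.2000.
Compute S_xx = 227.2000 and S_xy = -905.6000.
Slope b1 = S_xy / S_xx = -905.6000 / 227.2000 = -3.9859.

-3.9859


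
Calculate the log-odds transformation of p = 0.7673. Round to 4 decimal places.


Compute the odds: 0.7673/0.2327 = 3.2974.
Take the natural log: ln(3.2974) = 1.1931.

1.1931


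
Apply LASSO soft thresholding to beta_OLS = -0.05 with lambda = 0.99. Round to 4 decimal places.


|beta_OLS| = 0.05.
lambda = 0.99.
Since |beta| <= lambda, the coefficient is set to 0.
Result = 0.0000.

0.0000


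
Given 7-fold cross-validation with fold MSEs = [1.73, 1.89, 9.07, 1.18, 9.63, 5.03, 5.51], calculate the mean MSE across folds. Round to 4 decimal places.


Sum of fold MSEs = 34.0400.
Average = 34.0400 / 7 = 4.8629.

4.8629


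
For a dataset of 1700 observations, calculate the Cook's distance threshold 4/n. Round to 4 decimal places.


The threshold is 4/n.
4/1700 = 0.0024.

0.0024


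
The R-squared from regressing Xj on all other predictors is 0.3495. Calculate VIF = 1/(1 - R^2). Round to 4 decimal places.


VIF = 1 / (1 - 0.3495).
= 1 / 0.6505 = 1.5373.

1.5373


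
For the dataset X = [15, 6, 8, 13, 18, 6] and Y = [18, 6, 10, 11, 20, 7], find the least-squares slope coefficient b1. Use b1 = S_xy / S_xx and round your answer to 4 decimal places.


The sample means are xbar = 11.0000 and ybar = 12.0000.
Compute S_xx = 128.0000 and S_xy = 139.0000.
Slope b1 = S_xy / S_xx = 139.0000 / 128.0000 = 1.0859.

1.0859


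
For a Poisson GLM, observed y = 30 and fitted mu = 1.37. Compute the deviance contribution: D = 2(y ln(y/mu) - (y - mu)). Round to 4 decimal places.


Compute y*ln(y/mu) = 30*ln(30/1.37) = 30*3.086387 = 92.591610.
y - mu = 28.63.
D = 2*(92.591610 - (28.63)) = 127.923220, which rounds to 127.9232.

127.9232


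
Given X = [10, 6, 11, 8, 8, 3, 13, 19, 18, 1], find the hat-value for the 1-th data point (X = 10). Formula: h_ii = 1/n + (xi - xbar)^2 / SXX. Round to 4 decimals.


Mean of X: xbar = 9.7000.
SXX = 308.1000.
For X = 10: h = 1/10 + (10 - 9.7000)^2/308.1000 = 0.1003.

0.1003


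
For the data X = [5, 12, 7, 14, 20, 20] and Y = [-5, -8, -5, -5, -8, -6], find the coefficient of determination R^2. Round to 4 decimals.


After computing the OLS fit (b0=-4.5417, b1=-0.1250):
SSres = 7.7083, SStot = 10.8333.
R^2 = 1 - 7.7083/10.8333 = 0.2885.

0.2885


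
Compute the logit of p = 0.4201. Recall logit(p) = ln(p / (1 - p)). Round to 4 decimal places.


The odds are p/(1-p) = 0.4201 / 0.5799 = 0.7244.
logit(p) = ln(0.7244) = -0.3224.

-0.3224


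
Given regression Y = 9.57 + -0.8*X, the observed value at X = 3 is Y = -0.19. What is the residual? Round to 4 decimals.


Fitted value at X = 3 is yhat = 9.57 + -0.8*3 = 7.1700.
Residual = -0.19 - 7.1700 = -7.3600.

-7.3600


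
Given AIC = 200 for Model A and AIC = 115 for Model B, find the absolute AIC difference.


Compute |200 - 115| = 85.
Model B has the smaller AIC.

85


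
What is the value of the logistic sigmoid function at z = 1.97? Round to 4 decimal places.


exp(-1.9700) = 0.1395.
1 + exp(-z) = 1.1395.
sigmoid = 1/1.1395 = 0.8776.

0.8776


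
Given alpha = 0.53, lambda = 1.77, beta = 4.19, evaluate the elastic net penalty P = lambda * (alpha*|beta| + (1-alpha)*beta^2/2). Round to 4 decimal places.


Compute:
L1 = 0.53 * 4.19 = 2.2207.
L2 = 0.47 * 4.19^2 / 2 = 4.1257.
Penalty = 1.77 * (2.2207 + 4.1257) = 11.2331.

11.2331


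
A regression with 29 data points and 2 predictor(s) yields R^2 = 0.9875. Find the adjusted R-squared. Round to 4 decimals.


Using the formula:
(1 - 0.9875) = 0.0125.
Multiply by 28/26: 0.0125 * 28 = 0.3500, then 0.3500 / 26 = 0.0135.
Adj R^2 = 1 - 0.0135 = 0.9865.

0.9865


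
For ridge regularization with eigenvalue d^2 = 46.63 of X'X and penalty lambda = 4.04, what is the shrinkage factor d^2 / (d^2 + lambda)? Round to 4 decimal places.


Compute the denominator: 46.63 + 4.04 = 50.6700.
Shrinkage factor = 46.63 / 50.6700 = 0.9203.

0.9203


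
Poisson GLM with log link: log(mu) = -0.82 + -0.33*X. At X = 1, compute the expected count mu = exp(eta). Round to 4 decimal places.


eta = -0.82 + -0.33 * 1 = -1.1500.
mu = exp(-1.1500) = 0.3166.

0.3166


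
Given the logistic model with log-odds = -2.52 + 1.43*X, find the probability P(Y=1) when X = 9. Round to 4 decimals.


z = -2.52 + 1.43 * 9 = 10.3500.
Sigmoid: P = 1 / (1 + exp(-10.3500)) = 1.0000.

1.0000


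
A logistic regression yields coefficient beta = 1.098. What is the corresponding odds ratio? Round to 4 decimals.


exp(1.098) = 2.9982.
So the odds ratio is 2.9982.

2.9982


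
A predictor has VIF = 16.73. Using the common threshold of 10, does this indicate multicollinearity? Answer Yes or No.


The threshold is 10.
VIF = 16.73 is >= 10.
Multicollinearity indication: Yes.

Yes


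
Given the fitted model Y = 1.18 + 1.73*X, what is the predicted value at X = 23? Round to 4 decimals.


Plug X = 23 into Y = 1.18 + 1.73*X:
Y = 1.18 + 39.7900 = 40.9700.

40.9700


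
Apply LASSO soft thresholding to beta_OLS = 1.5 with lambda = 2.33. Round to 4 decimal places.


|beta_OLS| = 1.5.
lambda = 2.33.
Since |beta| <= lambda, the coefficient is set to 0.
Result = 0.0000.

0.0000


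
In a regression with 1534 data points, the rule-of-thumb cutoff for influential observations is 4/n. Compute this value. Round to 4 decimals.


Using the rule of thumb:
Threshold = 4 / 1534 = 0.0026.

0.0026


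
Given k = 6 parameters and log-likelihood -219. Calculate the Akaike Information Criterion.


AIC = 2*6 - 2*(-219).
= 12 + 438 = 450.

450


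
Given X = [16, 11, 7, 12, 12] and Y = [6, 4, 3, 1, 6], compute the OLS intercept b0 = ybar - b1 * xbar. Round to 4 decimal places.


Compute b1 = 0.3155 from the OLS formula.
With xbar = 11.6000 and ybar = 4.0000, the intercept is:
b0 = 4.0000 - 0.3155 * 11.6000 = 0.3398.

0.3398


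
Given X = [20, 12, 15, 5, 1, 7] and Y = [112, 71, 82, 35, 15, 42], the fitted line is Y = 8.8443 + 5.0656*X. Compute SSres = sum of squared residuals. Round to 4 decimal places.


Compute predicted values, then residuals = yi - yhat_i.
Residuals: [1.8437, 1.3685, -2.8283, 0.8277, 1.0901, -2.3035].
SSres = sum(residual^2) = 20.4508.

20.4508


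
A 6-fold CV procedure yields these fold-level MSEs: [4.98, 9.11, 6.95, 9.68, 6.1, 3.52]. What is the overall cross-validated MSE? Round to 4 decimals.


Total MSE across folds = 40.3400.
CV-MSE = 40.3400/6 = 6.7233.

6.7233


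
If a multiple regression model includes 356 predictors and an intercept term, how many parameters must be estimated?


Including the intercept, the model has 356 predictor coefficients + 1 intercept.
Total = 357.

357


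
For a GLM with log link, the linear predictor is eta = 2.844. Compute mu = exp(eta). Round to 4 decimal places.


Apply the inverse link:
mu = e^2.844 = 17.1844.

17.1844


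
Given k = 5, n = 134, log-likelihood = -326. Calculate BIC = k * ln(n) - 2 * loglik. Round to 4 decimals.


Compute k*ln(n) = 5*ln(134) = 5*4.897840 = 24.489200.
Then -2*loglik = 652.
BIC = 24.489200 + 652 = 676.489200, which rounds to 676.4892.

676.4892


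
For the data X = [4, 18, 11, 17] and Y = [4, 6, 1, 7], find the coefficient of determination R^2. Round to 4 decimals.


Fit the OLS line: b0 = 1.6000, b1 = 0.2320.
SSres = 14.2720.
SStot = 21.0000.
R^2 = 1 - 14.2720/21.0000 = 0.3204.

0.3204


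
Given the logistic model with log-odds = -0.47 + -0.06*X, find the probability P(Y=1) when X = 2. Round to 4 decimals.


z = -0.47 + -0.06 * 2 = -0.5900.
Sigmoid: P = 1 / (1 + exp(0.5900)) = 0.3566.

0.3566


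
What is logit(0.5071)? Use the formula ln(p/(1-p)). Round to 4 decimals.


The odds are p/(1-p) = 0.5071 / 0.4929 = 1.0288.
logit(p) = ln(1.0288) = 0.0284.

0.0284


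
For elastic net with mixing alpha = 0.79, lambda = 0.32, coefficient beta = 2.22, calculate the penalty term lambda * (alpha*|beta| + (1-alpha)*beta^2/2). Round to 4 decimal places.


Compute:
L1 = 0.79 * 2.22 = 1.7538.
L2 = 0.21 * 2.22^2 / 2 = 0.5175.
Penalty = 0.32 * (1.7538 + 0.5175) = 0.7268.

0.7268


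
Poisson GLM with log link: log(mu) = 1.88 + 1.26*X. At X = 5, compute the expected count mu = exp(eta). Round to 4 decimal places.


Linear predictor: eta = 1.88 + (1.26)(5) = 8.1800.
Expected count: mu = exp(8.1800) = 3568.8547.

3568.8547


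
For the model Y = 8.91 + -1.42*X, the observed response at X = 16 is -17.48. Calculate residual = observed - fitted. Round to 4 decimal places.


Predicted = 8.91 + -1.42 * 16 = -13.8100.
Residual = -17.48 - -13.8100 = -3.6700.

-3.6700


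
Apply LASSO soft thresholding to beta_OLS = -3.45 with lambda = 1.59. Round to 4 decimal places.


|beta_OLS| = 3.45.
lambda = 1.59.
Since |beta| > lambda, coefficient = sign(beta)*(|beta| - lambda) = -1.8600.
Result = -1.8600.

-1.8600


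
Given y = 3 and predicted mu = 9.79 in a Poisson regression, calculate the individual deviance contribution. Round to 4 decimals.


y/mu = 3/9.79 = 0.306435 (approx.), and ln(3/9.79) = -1.182749.
y * ln(y/mu) = 3 * -1.182749 = -3.548247.
y - mu = -6.79.
D = 2 * (-3.548247 - -6.79) = 6.483506, which rounds to 6.4835.

6.4835


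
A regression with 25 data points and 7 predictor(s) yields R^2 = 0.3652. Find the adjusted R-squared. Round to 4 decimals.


Using the formula:
(1 - 0.3652) = 0.6348.
Multiply by 24/17: 0.6348 * 24 = 15.2352, then 15.2352 / 17 = 0.8962.
Adj R^2 = 1 - 0.8962 = 0.1038.

0.1038


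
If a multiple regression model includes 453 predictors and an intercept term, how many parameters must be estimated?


Including the intercept, the model has 453 predictor coefficients + 1 intercept.
Total = 454.

454


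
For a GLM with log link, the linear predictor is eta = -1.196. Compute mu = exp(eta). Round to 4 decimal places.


mu = exp(eta) = exp(-1.196).
= 0.3024.

0.3024


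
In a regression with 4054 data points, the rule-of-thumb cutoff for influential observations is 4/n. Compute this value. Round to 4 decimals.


Cook's distance cutoff = 4/n = 4/4054.
= 0.0010.

0.0010


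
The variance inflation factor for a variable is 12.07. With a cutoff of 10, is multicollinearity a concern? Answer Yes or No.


Compare VIF = 12.07 to the threshold of 10.
12.07 >= 10, so the answer is Yes.

Yes


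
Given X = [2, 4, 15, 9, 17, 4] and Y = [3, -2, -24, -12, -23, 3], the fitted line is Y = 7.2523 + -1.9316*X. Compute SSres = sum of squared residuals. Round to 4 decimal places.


Compute predicted values, then residuals = yi - yhat_i.
Residuals: [-0.3891, -1.5259, -2.2783, -1.8679, 2.5849, 3.4741].
SSres = sum(residual^2) = 29.9105.

29.9105


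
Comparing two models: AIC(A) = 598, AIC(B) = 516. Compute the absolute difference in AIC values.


Absolute difference = |598 - 516| = 82.
The model with lower AIC (B) is preferred.

82


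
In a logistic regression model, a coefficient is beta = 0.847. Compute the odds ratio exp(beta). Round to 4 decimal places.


Odds ratio = exp(beta) = exp(0.847).
= 2.3326.

2.3326


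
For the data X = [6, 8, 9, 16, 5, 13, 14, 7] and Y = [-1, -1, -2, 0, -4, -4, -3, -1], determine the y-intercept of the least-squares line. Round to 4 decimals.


First find the slope: b1 = 0.0260.
Means: xbar = 9.7500, ybar = -2.0000.
b0 = ybar - b1 * xbar = -2.0000 - 0.0260 * 9.7500 = -2.2532.

-2.2532


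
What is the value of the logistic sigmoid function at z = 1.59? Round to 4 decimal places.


Compute exp(-1.5900) = 0.2039.
Sigmoid = 1 / (1 + 0.2039) = 1 / 1.2039 = 0.8306.

0.8306


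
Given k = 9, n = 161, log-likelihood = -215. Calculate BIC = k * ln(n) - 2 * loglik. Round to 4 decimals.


ln(161) = 5.081404.
k * ln(n) = 9 * 5.081404 = 45.732636.
-2L = 430.
BIC = 45.732636 + 430 = 475.732636, which rounds to 475.7326.

475.7326


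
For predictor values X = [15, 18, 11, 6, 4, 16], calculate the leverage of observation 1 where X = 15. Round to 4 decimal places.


n = 6, xbar = 11.6667.
SXX = sum((xi - xbar)^2) = 161.3333.
h = 1/6 + (15 - 11.6667)^2 / 161.3333 = 0.2355.

0.2355


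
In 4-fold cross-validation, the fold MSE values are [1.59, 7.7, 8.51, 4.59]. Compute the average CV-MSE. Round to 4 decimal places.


Add all fold MSEs: 22.3900.
Divide by k = 4: 22.3900/4 = 5.5975.

5.5975


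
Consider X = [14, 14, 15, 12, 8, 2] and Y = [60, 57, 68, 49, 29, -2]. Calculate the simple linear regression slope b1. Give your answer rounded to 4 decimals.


Calculate xbar = 10.8333, ybar = 43.5000.
S_xx = 124.8333, S_xy = 646.5000.
Using b1 = S_xy / S_xx = 646.5000 / 124.8333, we get b1 = 5.1789.

5.1789


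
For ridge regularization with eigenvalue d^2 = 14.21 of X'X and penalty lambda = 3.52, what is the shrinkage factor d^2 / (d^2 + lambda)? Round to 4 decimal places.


Denominator = d^2 + lambda = 14.21 + 3.52 = 17.7300.
Shrinkage = 14.21 / 17.7300 = 0.8015.

0.8015


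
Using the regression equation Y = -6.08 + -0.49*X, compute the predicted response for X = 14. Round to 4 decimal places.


Predicted value:
Y = -6.08 + (-0.49)(14) = -6.08 + -6.8600 = -12.9400.

-12.9400


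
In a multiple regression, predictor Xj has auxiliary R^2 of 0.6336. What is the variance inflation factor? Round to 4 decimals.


Using VIF = 1/(1 - R^2_j):
1 - 0.6336 = 0.3664.
VIF = 2.7293.

2.7293


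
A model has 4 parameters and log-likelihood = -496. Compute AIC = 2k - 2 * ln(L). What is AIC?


Compute:
2k = 2*4 = 8.
-2*loglik = -2*(-496) = 992.
AIC = 8 + 992 = 1000.

1000


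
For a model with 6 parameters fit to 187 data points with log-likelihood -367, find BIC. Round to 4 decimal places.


Compute k*ln(n) = 6*ln(187) = 6*5.231109 = 31.386654.
Then -2*loglik = 734.
BIC = 31.386654 + 734 = 765.386654, which rounds to 765.3867.

765.3867


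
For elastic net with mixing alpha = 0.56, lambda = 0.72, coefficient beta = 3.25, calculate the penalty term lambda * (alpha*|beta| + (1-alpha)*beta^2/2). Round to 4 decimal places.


alpha * |beta| = 0.56 * 3.25 = 1.8200.
(1-alpha) * beta^2/2 = 0.44 * 10.5625/2 = 2.3238.
Total = 0.72 * (1.8200 + 2.3238) = 2.9835.

2.9835


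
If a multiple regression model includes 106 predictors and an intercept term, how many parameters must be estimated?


Total coefficients = number of predictors + 1 (for the intercept).
= 106 + 1 = 107.

107


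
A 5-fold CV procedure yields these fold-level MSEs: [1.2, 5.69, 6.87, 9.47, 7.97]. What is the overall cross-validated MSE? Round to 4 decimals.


Sum of fold MSEs = 31.2000.
Average = 31.2000 / 5 = 6.2400.

6.2400


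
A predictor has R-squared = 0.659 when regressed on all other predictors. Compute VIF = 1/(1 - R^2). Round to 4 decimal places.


Denominator: 1 - 0.659 = 0.341.
VIF = 1 / 0.341 = 2.9326.

2.9326


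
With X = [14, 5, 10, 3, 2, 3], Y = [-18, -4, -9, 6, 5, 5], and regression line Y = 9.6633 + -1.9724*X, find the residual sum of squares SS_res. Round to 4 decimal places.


Compute predicted values, then residuals = yi - yhat_i.
Residuals: [-0.0497, -3.8013, 1.0607, 2.2539, -0.7185, 1.2539].
SSres = sum(residual^2) = 22.7460.

22.7460


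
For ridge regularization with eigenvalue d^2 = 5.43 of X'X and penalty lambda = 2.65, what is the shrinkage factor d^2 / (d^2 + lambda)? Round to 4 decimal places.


Compute the denominator: 5.43 + 2.65 = 8.0800.
Shrinkage factor = 5.43 / 8.0800 = 0.6720.

0.6720


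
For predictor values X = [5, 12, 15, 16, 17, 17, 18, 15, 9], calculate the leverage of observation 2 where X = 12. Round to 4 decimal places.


Compute xbar = 13.7778 with n = 9 observations.
SXX = 149.5556.
Leverage = 1/9 + (12 - 13.7778)^2/149.5556 = 0.1322.

0.1322


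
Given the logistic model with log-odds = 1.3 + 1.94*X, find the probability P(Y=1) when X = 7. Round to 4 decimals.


z = 1.3 + 1.94 * 7 = 14.8800.
Sigmoid: P = 1 / (1 + exp(-14.8800)) = 1.0000.

1.0000


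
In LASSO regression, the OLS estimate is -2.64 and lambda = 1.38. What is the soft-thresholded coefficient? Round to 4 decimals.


|beta_OLS| = 2.64.
lambda = 1.38.
Since |beta| > lambda, coefficient = sign(beta)*(|beta| - lambda) = -1.2600.
Result = -1.2600.

-1.2600


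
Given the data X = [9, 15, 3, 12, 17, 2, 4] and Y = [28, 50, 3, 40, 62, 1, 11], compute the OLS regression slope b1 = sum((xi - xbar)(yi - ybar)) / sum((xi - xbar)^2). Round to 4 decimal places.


Calculate xbar = 8.8571, ybar = 27.8571.
S_xx = 218.8571, S_xy = 863.8571.
Using b1 = S_xy / S_xx = 863.8571 / 218.8571, we get b1 = 3.9471.

3.9471


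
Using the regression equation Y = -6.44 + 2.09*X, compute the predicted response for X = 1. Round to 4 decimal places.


Substitute X = 1 into the equation:
Y = -6.44 + 2.09 * 1 = -6.44 + 2.0900 = -4.3500.

-4.3500


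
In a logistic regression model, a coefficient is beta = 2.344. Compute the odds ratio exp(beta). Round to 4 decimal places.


exp(2.344) = 10.4228.
So the odds ratio is 10.4228.

10.4228


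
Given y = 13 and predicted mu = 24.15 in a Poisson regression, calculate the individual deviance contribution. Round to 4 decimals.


Compute y*ln(y/mu) = 13*ln(13/24.15) = 13*-0.619335 = -8.051355.
y - mu = -11.15.
D = 2*(-8.051355 - (-11.15)) = 6.197290, which rounds to 6.1973.

6.1973


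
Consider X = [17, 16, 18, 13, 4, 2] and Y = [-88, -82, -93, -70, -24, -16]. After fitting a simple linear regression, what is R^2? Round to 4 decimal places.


After computing the OLS fit (b0=-5.6865, b1=-4.8412):
SSres = 4.7445, SStot = 5660.8333.
R^2 = 1 - 4.7445/5660.8333 = 0.9992.

0.9992


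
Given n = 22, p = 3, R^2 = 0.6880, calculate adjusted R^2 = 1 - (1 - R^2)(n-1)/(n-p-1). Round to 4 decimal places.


Adjusted R^2 = 1 - (1 - R^2) * (n-1)/(n-p-1).
(1 - R^2) = 0.3120.
(n-1)/(n-p-1) = 21/18.
(1 - R^2) * (n-1) = 0.3120 * 21 = 6.5520.
Divide by (n-p-1): 6.5520 / 18 = 0.3640.
Adj R^2 = 1 - 0.3640 = 0.6360.

0.6360


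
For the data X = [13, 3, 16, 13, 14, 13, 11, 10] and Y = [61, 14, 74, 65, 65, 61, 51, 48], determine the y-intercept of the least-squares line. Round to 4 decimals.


First find the slope: b1 = 4.6779.
Means: xbar = 11.6250, ybar = 54.8750.
b0 = ybar - b1 * xbar = 54.8750 - 4.6779 * 11.6250 = 0.4948.

0.4948


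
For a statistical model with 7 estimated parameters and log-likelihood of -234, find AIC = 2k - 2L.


AIC = 2k - 2*loglik = 2(7) - 2(-234).
= 14 + 468 = 482.

482


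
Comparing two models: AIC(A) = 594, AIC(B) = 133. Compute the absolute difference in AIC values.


Compute |594 - 133| = 461.
Model B has the smaller AIC.

461


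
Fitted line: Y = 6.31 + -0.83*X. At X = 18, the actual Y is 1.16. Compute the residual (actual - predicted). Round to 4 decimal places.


Predicted = 6.31 + -0.83 * 18 = -8.6300.
Residual = 1.16 - -8.6300 = 9.7900.

9.7900


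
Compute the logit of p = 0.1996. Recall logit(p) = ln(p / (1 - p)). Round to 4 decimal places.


Compute the odds: 0.1996/0.8004 = 0.2494.
Take the natural log: ln(0.2494) = -1.3888.

-1.3888


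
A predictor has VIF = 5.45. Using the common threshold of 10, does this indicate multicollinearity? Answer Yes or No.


Check: VIF = 5.45 vs threshold = 10.
Since 5.45 < 10, the answer is No.

No


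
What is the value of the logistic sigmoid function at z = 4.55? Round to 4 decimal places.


Compute exp(-4.5500) = 0.0106.
Sigmoid = 1 / (1 + 0.0106) = 1 / 1.0106 = 0.9895.

0.9895


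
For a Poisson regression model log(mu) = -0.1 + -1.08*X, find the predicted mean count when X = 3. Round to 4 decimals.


Linear predictor: eta = -0.1 + (-1.08)(3) = -3.3400.
Expected count: mu = exp(-3.3400) = 0.0354.

0.0354


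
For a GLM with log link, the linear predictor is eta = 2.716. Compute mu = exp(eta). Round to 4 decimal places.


mu = exp(eta) = exp(2.716).
= 15.1197.

15.1197


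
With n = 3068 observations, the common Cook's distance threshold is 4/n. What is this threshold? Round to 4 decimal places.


Using the rule of thumb:
Threshold = 4 / 3068 = 0.0013.

0.0013


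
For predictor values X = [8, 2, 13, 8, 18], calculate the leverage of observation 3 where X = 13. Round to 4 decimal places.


Compute xbar = 9.8000 with n = 5 observations.
SXX = 144.8000.
Leverage = 1/5 + (13 - 9.8000)^2/144.8000 = 0.2707.

0.2707


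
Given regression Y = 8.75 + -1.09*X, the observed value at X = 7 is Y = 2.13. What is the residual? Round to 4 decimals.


Compute yhat = 8.75 + (-1.09)(7) = 1.1200.
Residual = actual - predicted = 2.13 - 1.1200 = 1.0100.

1.0100


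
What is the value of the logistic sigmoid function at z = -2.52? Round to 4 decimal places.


First, exp(2.5200) = 12.4286.
Then sigma(z) = 1/(1 + 12.4286) = 0.0745.

0.0745


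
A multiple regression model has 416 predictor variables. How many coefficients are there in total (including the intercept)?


Each predictor gets one coefficient, plus one intercept.
Total parameters = 416 + 1 = 417.

417


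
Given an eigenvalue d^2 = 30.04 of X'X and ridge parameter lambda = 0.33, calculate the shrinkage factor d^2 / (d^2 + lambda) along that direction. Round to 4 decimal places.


Compute the denominator: 30.04 + 0.33 = 30.3700.
Shrinkage factor = 30.04 / 30.3700 = 0.9891.

0.9891


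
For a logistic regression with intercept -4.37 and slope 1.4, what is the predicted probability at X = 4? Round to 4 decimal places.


Linear predictor: z = -4.37 + 1.4 * 4 = 1.2300.
P = 1/(1 + exp(-1.2300)) = 1/(1 + 0.2923) = 0.7738.

0.7738


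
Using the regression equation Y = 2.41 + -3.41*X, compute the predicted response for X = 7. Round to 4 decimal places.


Plug X = 7 into Y = 2.41 + -3.41*X:
Y = 2.41 + -23.8700 = -21.4600.

-21.4600


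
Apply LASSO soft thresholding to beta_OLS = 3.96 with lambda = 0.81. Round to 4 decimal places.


|beta_OLS| = 3.96.
lambda = 0.81.
Since |beta| > lambda, coefficient = sign(beta)*(|beta| - lambda) = 3.1500.
Result = 3.1500.

3.1500


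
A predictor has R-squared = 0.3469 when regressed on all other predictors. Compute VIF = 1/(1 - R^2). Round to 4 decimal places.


VIF = 1 / (1 - 0.3469).
= 1 / 0.6531 = 1.5312.

1.5312


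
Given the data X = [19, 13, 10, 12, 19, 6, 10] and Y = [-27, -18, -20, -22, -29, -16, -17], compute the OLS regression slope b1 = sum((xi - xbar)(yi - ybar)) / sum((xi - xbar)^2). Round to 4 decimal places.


First compute the means: xbar = 12.7143, ybar = -21.2857.
Then S_xx = sum((xi - xbar)^2) = 139.4286.
S_xy = sum((xi - xbar)(yi - ybar)) = -133.5714.
b1 = S_xy / S_xx = -133.5714 / 139.4286 = -0.9580.

-0.9580


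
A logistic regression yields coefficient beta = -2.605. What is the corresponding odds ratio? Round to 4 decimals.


The odds ratio is computed as:
OR = e^(-2.605) = 0.0739.

0.0739


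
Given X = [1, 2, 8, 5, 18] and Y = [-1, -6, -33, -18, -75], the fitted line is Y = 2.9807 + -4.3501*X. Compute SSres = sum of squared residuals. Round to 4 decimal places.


Compute predicted values, then residuals = yi - yhat_i.
Residuals: [0.3694, -0.2805, -1.1799, 0.7698, 0.3211].
SSres = sum(residual^2) = 2.3030.

2.3030


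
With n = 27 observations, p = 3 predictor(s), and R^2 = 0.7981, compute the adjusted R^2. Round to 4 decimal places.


Plug in: Adj R^2 = 1 - (1 - 0.7981) * 26/23.
= 1 - 0.2019 * 26/23
= 1 - 5.2494 / 23
= 1 - 0.2282 = 0.7718.

0.7718


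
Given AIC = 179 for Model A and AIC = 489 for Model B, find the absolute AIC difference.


Compute |179 - 489| = 310.
Model A has the smaller AIC.

310


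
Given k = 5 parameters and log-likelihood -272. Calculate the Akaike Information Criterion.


AIC = 2k - 2*loglik = 2(5) - 2(-272).
= 10 + 544 = 554.

554


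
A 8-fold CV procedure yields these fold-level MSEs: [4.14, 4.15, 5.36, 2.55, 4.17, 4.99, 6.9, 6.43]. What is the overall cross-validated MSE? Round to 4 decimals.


Total MSE across folds = 38.6900.
CV-MSE = 38.6900/8 = 4.8363.

4.8363


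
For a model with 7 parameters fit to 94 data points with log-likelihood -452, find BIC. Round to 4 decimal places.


Compute k*ln(n) = 7*ln(94) = 7*4.543295 = 31.803065.
Then -2*loglik = 904.
BIC = 31.803065 + 904 = 935.803065, which rounds to 935.8031.

935.8031


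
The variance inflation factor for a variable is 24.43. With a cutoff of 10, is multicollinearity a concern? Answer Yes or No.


Compare VIF = 24.43 to the threshold of 10.
24.43 >= 10, so the answer is Yes.

Yes


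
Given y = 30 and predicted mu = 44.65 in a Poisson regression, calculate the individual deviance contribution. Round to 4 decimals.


y/mu = 30/44.65 = 0.671892 (approx.), and ln(30/44.65) = -0.397657.
y * ln(y/mu) = 30 * -0.397657 = -11.929710.
y - mu = -14.65.
D = 2 * (-11.929710 - -14.65) = 5.440580, which rounds to 5.4406.

5.4406


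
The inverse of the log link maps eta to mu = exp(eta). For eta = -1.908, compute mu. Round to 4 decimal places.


Apply the inverse link:
mu = e^-1.908 = 0.1484.

0.1484


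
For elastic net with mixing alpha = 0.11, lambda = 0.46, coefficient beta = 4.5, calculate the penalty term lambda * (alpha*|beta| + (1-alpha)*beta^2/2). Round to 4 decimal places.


Compute:
L1 = 0.11 * 4.5 = 0.4950.
L2 = 0.89 * 4.5^2 / 2 = 9.0113.
Penalty = 0.46 * (0.4950 + 9.0113) = 4.3729.

4.3729


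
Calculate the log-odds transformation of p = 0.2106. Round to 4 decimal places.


The odds are p/(1-p) = 0.2106 / 0.7894 = 0.2668.
logit(p) = ln(0.2668) = -1.3213.

-1.3213


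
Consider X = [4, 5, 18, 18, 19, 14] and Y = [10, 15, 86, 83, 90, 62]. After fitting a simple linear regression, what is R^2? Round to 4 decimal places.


The fitted line is Y = -11.6480 + 5.3319*X.
SSres = 5.7773, SStot = 6601.3333.
R^2 = 1 - SSres/SStot = 0.9991.

0.9991


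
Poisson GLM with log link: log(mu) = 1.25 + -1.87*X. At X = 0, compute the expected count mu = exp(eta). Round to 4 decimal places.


Linear predictor: eta = 1.25 + (-1.87)(0) = 1.2500.
Expected count: mu = exp(1.2500) = 3.4903.

3.4903


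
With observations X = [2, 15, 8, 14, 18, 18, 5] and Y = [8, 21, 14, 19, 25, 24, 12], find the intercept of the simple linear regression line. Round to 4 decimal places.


Compute b1 = 0.9902 from the OLS formula.
With xbar = 11.4286 and ybar = 17.5714, the intercept is:
b0 = 17.5714 - 0.9902 * 11.4286 = 6.2549.

6.2549


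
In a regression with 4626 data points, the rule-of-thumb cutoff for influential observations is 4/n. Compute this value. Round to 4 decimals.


Cook's distance cutoff = 4/n = 4/4626.
= 0.0009.

0.0009


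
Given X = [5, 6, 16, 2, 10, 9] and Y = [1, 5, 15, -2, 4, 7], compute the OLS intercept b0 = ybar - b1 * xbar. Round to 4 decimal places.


First find the slope: b1 = 1.1356.
Means: xbar = 8.0000, ybar = 5.0000.
b0 = ybar - b1 * xbar = 5.0000 - 1.1356 * 8.0000 = -4.0847.

-4.0847


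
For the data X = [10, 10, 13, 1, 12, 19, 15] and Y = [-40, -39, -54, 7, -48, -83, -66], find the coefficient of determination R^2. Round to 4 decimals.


The fitted line is Y = 11.4923 + -5.0431*X.
SSres = 7.6554, SStot = 4730.8571.
R^2 = 1 - SSres/SStot = 0.9984.

0.9984


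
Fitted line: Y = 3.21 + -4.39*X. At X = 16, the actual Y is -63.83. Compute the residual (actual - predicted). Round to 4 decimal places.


Predicted = 3.21 + -4.39 * 16 = -67.0300.
Residual = -63.83 - -67.0300 = 3.2000.

3.2000


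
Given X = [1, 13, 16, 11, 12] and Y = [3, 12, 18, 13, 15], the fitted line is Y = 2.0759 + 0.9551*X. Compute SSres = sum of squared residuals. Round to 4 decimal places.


Compute predicted values, then residuals = yi - yhat_i.
Residuals: [-0.0310, -2.4922, 0.6425, 0.4180, 1.4629].
SSres = sum(residual^2) = 8.9396.

8.9396


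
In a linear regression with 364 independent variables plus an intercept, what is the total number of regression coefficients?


Each predictor gets one coefficient, plus one intercept.
Total parameters = 364 + 1 = 365.

365


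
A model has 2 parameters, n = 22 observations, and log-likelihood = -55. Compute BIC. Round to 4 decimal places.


ln(22) = 3.091042.
k * ln(n) = 2 * 3.091042 = 6.182084.
-2L = 110.
BIC = 6.182084 + 110 = 116.182084, which rounds to 116.1821.

116.1821


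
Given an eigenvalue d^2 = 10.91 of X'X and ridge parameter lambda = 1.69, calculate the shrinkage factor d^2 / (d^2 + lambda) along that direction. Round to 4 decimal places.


Compute the denominator: 10.91 + 1.69 = 12.6000.
Shrinkage factor = 10.91 / 12.6000 = 0.8659.

0.8659


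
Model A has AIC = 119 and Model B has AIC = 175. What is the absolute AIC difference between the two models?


|AIC_A - AIC_B| = |119 - 175| = 56.
Model A is preferred (lower AIC).

56


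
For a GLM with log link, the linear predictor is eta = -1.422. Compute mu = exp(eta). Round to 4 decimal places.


mu = exp(eta) = exp(-1.422).
= 0.2412.

0.2412


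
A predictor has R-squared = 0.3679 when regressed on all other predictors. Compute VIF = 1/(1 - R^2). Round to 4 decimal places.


Using VIF = 1/(1 - R^2_j):
1 - 0.3679 = 0.6321.
VIF = 1.5820.

1.5820


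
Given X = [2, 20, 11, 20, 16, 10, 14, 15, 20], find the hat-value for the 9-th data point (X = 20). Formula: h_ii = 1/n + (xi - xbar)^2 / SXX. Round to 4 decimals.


Mean of X: xbar = 14.2222.
SXX = 281.5556.
For X = 20: h = 1/9 + (20 - 14.2222)^2/281.5556 = 0.2297.

0.2297


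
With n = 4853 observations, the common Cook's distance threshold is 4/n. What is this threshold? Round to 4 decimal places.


Cook's distance cutoff = 4/n = 4/4853.
= 0.0008.

0.0008


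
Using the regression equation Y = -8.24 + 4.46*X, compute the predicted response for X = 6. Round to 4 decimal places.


Predicted value:
Y = -8.24 + (4.46)(6) = -8.24 + 26.7600 = 18.5200.

18.5200


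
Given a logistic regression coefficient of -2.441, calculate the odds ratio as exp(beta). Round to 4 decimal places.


Odds ratio = exp(beta) = exp(-2.441).
= 0.0871.

0.0871


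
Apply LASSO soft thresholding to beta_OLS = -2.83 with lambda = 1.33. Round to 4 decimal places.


|beta_OLS| = 2.83.
lambda = 1.33.
Since |beta| > lambda, coefficient = sign(beta)*(|beta| - lambda) = -1.5000.
Result = -1.5000.

-1.5000


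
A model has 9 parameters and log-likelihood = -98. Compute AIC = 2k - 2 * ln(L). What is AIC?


AIC = 2k - 2*loglik = 2(9) - 2(-98).
= 18 + 196 = 214.

214


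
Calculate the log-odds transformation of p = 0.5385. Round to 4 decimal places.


1 - p = 0.4615.
p/(1-p) = 1.1668.
logit = ln(1.1668) = 0.1543.

0.1543


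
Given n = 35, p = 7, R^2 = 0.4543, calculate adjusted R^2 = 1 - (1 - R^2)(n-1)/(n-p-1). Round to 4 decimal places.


Plug in: Adj R^2 = 1 - (1 - 0.4543) * 34/27.
= 1 - 0.5457 * 34/27
= 1 - 18.5538 / 27
= 1 - 0.6872 = 0.3128.

0.3128


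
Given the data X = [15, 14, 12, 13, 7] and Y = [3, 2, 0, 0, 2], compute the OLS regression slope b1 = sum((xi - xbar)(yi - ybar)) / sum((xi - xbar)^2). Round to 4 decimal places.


Calculate xbar = 12.2000, ybar = 1.4000.
S_xx = 38.8000, S_xy = 1.6000.
Using b1 = S_xy / S_xx = 1.6000 / 38.8000, we get b1 = 0.0412.

0.0412


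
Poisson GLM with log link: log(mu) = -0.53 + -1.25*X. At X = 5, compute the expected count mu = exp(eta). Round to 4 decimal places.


eta = -0.53 + -1.25 * 5 = -6.7800.
mu = exp(-6.7800) = 0.0011.

0.0011


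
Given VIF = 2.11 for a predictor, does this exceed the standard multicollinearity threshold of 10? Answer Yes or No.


Compare VIF = 2.11 to the threshold of 10.
2.11 < 10, so the answer is No.

No


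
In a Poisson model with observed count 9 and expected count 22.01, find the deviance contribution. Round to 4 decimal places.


Compute y*ln(y/mu) = 9*ln(9/22.01) = 9*-0.894272 = -8.048448.
y - mu = -13.01.
D = 2*(-8.048448 - (-13.01)) = 9.923104, which rounds to 9.9231.

9.9231


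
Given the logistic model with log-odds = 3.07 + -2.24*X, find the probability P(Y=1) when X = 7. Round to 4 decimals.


z = 3.07 + -2.24 * 7 = -12.6100.
Sigmoid: P = 1 / (1 + exp(12.6100)) = 0.0000.

0.0000


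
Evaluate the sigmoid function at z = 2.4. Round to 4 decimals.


Compute exp(-2.4000) = 0.0907.
Sigmoid = 1 / (1 + 0.0907) = 1 / 1.0907 = 0.9168.

0.9168


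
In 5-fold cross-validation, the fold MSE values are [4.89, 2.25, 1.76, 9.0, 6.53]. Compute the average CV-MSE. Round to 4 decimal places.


Sum of fold MSEs = 24.4300.
Average = 24.4300 / 5 = 4.8860.

4.8860


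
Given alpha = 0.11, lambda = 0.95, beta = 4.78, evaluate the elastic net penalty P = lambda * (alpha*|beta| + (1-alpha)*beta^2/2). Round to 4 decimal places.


L1 component = 0.11 * |4.78| = 0.5258.
L2 component = 0.89 * 4.78^2 / 2 = 10.1675.
Penalty = 0.95 * (0.5258 + 10.1675) = 0.95 * 10.6933 = 10.1587.

10.1587


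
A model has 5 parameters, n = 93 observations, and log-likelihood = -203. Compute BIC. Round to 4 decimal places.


Compute k*ln(n) = 5*ln(93) = 5*4.532599 = 22.662995.
Then -2*loglik = 406.
BIC = 22.662995 + 406 = 428.662995, which rounds to 428.6630.

428.6630


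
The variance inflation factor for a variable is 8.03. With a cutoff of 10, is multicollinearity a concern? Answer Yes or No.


Compare VIF = 8.03 to the threshold of 10.
8.03 < 10, so the answer is No.

No


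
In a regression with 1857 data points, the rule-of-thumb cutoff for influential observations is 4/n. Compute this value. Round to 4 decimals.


Using the rule of thumb:
Threshold = 4 / 1857 = 0.0022.

0.0022


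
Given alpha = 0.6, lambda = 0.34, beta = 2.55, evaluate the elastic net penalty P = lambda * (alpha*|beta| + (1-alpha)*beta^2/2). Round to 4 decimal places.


L1 component = 0.6 * |2.55| = 1.5300.
L2 component = 0.4 * 2.55^2 / 2 = 1.3005.
Penalty = 0.34 * (1.5300 + 1.3005) = 0.34 * 2.8305 = 0.9624.

0.9624


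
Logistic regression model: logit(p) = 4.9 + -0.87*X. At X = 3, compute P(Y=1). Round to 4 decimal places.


z = 4.9 + -0.87 * 3 = 2.2900.
Sigmoid: P = 1 / (1 + exp(-2.2900)) = 0.9080.

0.9080


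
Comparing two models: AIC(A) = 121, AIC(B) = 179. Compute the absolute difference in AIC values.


|AIC_A - AIC_B| = |121 - 179| = 58.
Model A is preferred (lower AIC).

58


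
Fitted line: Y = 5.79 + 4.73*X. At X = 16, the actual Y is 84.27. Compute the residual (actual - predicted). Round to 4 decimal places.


Predicted = 5.79 + 4.73 * 16 = 81.4700.
Residual = 84.27 - 81.4700 = 2.8000.

2.8000


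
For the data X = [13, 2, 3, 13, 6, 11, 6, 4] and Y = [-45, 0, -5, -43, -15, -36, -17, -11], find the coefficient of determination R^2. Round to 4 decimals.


After computing the OLS fit (b0=6.7724, b1=-3.8996):
SSres = 10.5950, SStot = 2132.0000.
R^2 = 1 - 10.5950/2132.0000 = 0.9950.

0.9950
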